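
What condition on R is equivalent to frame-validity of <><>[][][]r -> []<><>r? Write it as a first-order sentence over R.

forall x forall y forall z ((x R^2 y & xRz) -> exists w (y R^3 w & z R^2 w))

This is a Sahlqvist (Geach-type) schema ◇^2□^3r → □^1◇^2r.
Minimal-valuation argument: fix x; take any y with xR^2y and any z with xR^1z. Set V(r) to the set of worlds R-reachable from y in exactly 3 steps. Then □^3r holds at y, so the antecedent holds at x; validity forces ◇^2r at z, giving a w with zR^2w and yR^3w.
First-order correspondent: forall x forall y forall z ((x R^2 y & xRz) -> exists w (y R^3 w & z R^2 w)).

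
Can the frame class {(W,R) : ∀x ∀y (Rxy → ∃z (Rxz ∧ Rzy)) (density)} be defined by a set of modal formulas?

This is a Sahlqvist condition; the C4 axiom □□q → □q defines it.
Suppose □□q→□q is valid. Take Rxy and set V(q)={w : xR²w}. Then □□q at x, so □q at x, so q at y, i.e. ∃z(Rxz∧Rzy).

Yes, by □□q → □q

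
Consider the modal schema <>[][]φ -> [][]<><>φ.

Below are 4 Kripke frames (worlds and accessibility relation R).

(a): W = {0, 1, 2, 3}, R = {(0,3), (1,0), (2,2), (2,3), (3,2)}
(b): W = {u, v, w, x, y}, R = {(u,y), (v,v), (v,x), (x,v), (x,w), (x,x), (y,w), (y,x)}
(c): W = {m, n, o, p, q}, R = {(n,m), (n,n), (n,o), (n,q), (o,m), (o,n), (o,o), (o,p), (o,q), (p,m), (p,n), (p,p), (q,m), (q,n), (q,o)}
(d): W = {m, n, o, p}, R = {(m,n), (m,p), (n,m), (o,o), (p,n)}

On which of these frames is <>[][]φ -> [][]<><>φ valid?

The schema corresponds to a generalized confluence (Geach) condition: forall x forall y forall z ((xRy & x R^2 z) -> exists w (y R^2 w & z R^2 w)).
(a): satisfies the condition.
(b): fails — uRy, uR²w but no t with yR²t and wR²t.
(c): fails — nRm, nR²m but no w with mR²w and mR²w.
(d): fails — mRp, mR²n but no w with pR²w and nR²w.

(a)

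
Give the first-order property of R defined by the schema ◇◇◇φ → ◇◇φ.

This is a Sahlqvist (Geach-type) schema ◇^3□^0φ → □^0◇^2φ.
Minimal-valuation argument: fix x; take any y with xR^3y and any z with xR^0z. Set V(φ) to the set of worlds R-reachable from y in exactly 0 steps. Then □^0φ holds at y, so the antecedent holds at x; validity forces ◇^2φ at z, giving a w with zR^2w and yR^0w.
First-order correspondent: ∀x ∀y (xR³y → ∃w (y = w ∧ xR²w)).

∀x ∀y (xR³y → ∃w (y = w ∧ xR²w))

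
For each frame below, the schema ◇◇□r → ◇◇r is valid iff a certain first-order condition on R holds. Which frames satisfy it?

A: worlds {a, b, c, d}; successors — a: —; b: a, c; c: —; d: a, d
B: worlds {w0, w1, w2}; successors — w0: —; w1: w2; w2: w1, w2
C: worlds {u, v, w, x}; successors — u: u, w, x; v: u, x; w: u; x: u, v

B, C

The schema corresponds to a generalized confluence (Geach) condition: ∀x ∀y (xR²y → ∃w (yRw ∧ xR²w)).
A: fails — dR²a but no w with aRw and dR²w.
B: holds.
C: holds.
Valid on: B, C.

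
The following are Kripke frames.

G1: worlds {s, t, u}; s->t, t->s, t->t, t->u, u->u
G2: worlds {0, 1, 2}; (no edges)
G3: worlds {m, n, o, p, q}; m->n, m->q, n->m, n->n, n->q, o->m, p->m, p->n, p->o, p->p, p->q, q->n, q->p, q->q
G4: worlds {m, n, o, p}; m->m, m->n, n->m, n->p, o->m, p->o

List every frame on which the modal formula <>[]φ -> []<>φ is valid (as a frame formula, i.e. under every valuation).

The schema corresponds to convergence: forall x forall y forall z (Rxy & Rxz -> exists w (Ryw & Rzw)).
G1: fails — Rts and Rtu but s and u have no common successor.
G2: condition met.
G3: fails — Rpm and Rpo but m and o have no common successor.
G4: fails — Rnm and Rnp but m and p have no common successor.
Valid on: G2.

G2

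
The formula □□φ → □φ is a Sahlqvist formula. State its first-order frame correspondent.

density: ∀x ∀y (Rxy → ∃z (Rxz ∧ Rzy))

Suppose □□φ→□φ is valid. Take Rxy and set V(φ)={w : xR²w}. Then □□φ at x, so □φ at x, so φ at y, i.e. ∃z(Rxz∧Rzy).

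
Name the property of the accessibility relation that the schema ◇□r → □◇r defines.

Suppose ◇□r→□◇r is valid. Take Rxy, Rxz and set V(r)={w : Ryw}. Then □r at y so ◇□r at x, so □◇r at x, so ◇r at z, giving w with Rzw and Ryw.
The converse is a direct semantic check.
So the correspondent is convergence.

convergence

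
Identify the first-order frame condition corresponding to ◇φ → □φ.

Suppose ◇φ→□φ is valid. Take Rxy, Rxz and set V(φ)={y}. Then ◇φ at x, so □φ at x, so φ at z, i.e. z=y.
Conversely, on a frame with partial functionality the schema holds at every world under every valuation.
Frame condition: ∀x ∀y ∀z (Rxy ∧ Rxz → y = z).

partial functionality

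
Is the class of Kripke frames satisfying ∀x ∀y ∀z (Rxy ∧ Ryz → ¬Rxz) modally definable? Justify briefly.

No

Modal frame validity is preserved under surjective bounded morphisms.
The 5-cycle (worlds w0,w1,w2,w3,w4 with w0→w1→w2→w3→w4→w0) is intransitive. Mapping every world to a single reflexive point • is a surjective bounded morphism; the reflexive point is not intransitive (R••∧R•• but R••).
So no modal formula (or set of formulas) defines exactly the intransitive frames.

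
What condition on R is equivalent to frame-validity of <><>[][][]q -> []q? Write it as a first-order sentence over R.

This is a Sahlqvist (Geach-type) schema ◇^2□^3q → □^1◇^0q.
First-order correspondent: forall x forall y forall z ((x R^2 y & xRz) -> exists w (y R^3 w & z = w)).

forall x forall y forall z ((x R^2 y & xRz) -> exists w (y R^3 w & z = w))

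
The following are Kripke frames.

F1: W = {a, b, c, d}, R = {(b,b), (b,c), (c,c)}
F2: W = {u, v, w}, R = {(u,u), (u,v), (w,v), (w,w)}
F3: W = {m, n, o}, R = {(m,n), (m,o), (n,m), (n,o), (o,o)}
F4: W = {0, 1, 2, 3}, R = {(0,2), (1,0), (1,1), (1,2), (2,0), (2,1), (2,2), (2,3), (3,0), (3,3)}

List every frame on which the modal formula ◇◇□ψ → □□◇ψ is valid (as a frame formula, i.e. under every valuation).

F1, F3

This is the axiom for a generalized confluence (Geach) condition; its first-order frame correspondent is ∀x ∀y ∀z ((xR²y ∧ xR²z) → ∃w (yRw ∧ zRw)).
F1: condition met.
F2: fails — uR²u, uR²v but no t with uRt and vRt.
F3: condition met.
F4: fails — 0R²0, 0R²3 but no w with 0Rw and 3Rw.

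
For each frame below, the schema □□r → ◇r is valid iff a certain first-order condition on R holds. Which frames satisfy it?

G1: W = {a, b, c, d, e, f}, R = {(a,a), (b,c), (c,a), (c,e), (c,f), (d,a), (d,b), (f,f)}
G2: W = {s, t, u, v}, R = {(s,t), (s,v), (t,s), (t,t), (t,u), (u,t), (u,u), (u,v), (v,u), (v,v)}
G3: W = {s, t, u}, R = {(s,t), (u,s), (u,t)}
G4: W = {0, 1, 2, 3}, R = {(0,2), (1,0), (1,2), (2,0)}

G2

Frame correspondent (Sahlqvist): ∀x ∃w (xR²w ∧ xRw) — i.e. a generalized confluence (Geach) condition.
G1: fails — at b but no w with bR²w and bRw.
G2: satisfies the condition.
G3: fails — at s but no w with sR²w and sRw.
G4: fails — at 0 but no w with 0R²w and 0Rw.
Valid on: G2.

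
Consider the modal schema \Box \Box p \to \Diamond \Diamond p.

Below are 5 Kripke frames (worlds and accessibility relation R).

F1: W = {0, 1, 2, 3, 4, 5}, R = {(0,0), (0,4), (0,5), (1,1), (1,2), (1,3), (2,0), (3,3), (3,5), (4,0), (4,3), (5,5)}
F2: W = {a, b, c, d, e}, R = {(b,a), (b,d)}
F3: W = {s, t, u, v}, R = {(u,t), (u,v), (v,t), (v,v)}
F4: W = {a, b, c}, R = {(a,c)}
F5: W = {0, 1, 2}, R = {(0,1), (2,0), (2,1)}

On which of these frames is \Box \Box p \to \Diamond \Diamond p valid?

The schema corresponds to a generalized confluence (Geach) condition: \forall x \exists w (x R^2 w \wedge x R^2 w).
F1: ✓.
F2: fails — at a but no w with aR²w and aR²w.
F3: fails — at s but no w with sR²w and sR²w.
F4: fails — at a but no w with aR²w and aR²w.
F5: fails — at 0 but no w with 0R²w and 0R²w.
Valid on: F1.

F1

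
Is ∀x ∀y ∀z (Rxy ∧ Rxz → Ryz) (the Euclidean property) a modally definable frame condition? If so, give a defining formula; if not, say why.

The condition is the Euclidean property. A defining modal formula is ◇r → □◇r.
Suppose ◇r→□◇r is valid. Take Rxy, Rxz and set V(r)={y}. Then ◇r at x, so □◇r at x, so ◇r at z, so some w with Rzw has r; w=y, i.e. Rzy. By symmetry of the argument, Ryz.

Yes, by ◇r → □◇r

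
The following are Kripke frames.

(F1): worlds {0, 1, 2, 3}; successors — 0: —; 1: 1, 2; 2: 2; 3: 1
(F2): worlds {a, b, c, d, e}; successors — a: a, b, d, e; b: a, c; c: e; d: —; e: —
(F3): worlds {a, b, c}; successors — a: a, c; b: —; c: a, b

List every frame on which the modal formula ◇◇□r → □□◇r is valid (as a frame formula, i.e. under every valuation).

Frame correspondent (Sahlqvist): ∀x ∀y ∀z ((xR²y ∧ xR²z) → ∃w (yRw ∧ zRw)) — i.e. a generalized confluence (Geach) condition.
(F1): condition met.
(F2): fails — aR²a, aR²d but no w with aRw and dRw.
(F3): fails — aR²a, aR²b but no w with aRw and bRw.

(F1)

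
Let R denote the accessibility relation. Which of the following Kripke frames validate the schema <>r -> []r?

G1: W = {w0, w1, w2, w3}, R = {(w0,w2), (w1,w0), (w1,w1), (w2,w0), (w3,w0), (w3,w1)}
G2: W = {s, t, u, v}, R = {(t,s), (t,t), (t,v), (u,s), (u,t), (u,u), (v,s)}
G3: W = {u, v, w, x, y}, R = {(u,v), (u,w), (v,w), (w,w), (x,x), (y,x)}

This is the axiom for partial functionality; its first-order frame correspondent is forall x forall y forall z (Rxy & Rxz -> y = z).
G1: fails — w1 sees both w0 and w1.
G2: fails — t sees both s and t.
G3: fails — u sees both v and w.

none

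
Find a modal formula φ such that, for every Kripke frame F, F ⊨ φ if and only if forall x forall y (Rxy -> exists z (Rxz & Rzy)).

□□p → □p

The condition is density. The C4 schema □□p → □p defines it.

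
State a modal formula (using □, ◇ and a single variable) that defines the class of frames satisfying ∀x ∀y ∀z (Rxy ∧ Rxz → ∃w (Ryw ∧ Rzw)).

The condition is convergence. The .2 schema ◇□q → □◇q defines it.
Suppose ◇□q→□◇q is valid. Take Rxy, Rxz and set V(q)={w : Ryw}. Then □q at y so ◇□q at x, so □◇q at x, so ◇q at z, giving w with Rzw and Ryw.

◇□q → □◇q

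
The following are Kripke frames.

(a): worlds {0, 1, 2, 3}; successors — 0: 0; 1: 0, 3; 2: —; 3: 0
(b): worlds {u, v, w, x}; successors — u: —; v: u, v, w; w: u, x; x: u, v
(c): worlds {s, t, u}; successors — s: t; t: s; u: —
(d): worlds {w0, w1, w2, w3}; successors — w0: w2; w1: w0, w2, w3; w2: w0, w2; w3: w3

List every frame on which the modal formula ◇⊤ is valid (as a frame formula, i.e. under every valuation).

(d)

The schema corresponds to seriality: ∀x ∃y Rxy.
(a): fails — world 2 has no successor.
(b): fails — world u has no successor.
(c): fails — world u has no successor.
(d): holds.
Valid on: (d).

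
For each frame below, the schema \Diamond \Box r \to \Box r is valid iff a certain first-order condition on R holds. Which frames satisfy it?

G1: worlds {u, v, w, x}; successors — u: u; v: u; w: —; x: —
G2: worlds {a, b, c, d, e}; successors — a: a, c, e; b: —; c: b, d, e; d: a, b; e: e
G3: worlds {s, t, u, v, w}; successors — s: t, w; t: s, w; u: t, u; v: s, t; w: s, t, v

This is the axiom for the Euclidean property; its first-order frame correspondent is \forall x \forall y \forall z (Rxy \wedge Rxz \to Ryz).
G1: satisfies the condition.
G2: fails — Rae and Raa but not Rea.
G3: fails — Rsw and Rsw but not Rww.
Valid on: G1.

G1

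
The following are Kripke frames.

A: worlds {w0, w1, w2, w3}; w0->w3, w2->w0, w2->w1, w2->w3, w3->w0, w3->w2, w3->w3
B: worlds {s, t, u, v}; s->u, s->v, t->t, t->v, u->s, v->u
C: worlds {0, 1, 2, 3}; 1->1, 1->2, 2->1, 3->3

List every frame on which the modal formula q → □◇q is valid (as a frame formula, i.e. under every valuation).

C

The schema corresponds to symmetry: ∀x ∀y (Rxy → Ryx).
A: fails — Rw2w1 but not Rw1w2.
B: fails — Rtv but not Rvt.
C: holds.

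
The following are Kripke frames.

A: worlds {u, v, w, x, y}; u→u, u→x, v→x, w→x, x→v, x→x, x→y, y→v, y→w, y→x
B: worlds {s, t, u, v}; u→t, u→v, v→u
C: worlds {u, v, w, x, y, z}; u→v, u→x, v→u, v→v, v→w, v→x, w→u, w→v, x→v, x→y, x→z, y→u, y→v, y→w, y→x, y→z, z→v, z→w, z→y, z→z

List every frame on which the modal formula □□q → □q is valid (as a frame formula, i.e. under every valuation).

The schema corresponds to density: ∀x ∀y (Rxy → ∃z (Rxz ∧ Rzy)).
A: fails — Ryw but no z with Ryz and Rzw.
B: fails — Ruv but no z with Ruz and Rzv.
C: satisfies the condition.
Valid on: C.

C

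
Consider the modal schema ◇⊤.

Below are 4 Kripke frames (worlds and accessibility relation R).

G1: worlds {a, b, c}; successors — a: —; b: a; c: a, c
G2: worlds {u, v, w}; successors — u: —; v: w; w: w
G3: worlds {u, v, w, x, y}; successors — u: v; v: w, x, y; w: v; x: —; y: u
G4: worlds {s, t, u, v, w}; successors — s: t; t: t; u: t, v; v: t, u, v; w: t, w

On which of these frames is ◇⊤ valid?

G4

Frame correspondent (Sahlqvist): ∀x ∃y Rxy — i.e. seriality.
G1: fails — world a has no successor.
G2: fails — world u has no successor.
G3: fails — world x has no successor.
G4: condition met.
Valid on: G4.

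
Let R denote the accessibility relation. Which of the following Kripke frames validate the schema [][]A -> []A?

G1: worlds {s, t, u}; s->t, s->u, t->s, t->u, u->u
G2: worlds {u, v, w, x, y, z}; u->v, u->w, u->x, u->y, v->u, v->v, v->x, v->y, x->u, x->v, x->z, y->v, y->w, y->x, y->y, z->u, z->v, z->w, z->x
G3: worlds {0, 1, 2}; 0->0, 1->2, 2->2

The schema corresponds to density: forall x forall y (Rxy -> exists z (Rxz & Rzy)).
G1: fails — Rts but no z with Rtz and Rzs.
G2: fails — Rxz but no t with Rxt and Rtz.
G3: satisfies the condition.

G3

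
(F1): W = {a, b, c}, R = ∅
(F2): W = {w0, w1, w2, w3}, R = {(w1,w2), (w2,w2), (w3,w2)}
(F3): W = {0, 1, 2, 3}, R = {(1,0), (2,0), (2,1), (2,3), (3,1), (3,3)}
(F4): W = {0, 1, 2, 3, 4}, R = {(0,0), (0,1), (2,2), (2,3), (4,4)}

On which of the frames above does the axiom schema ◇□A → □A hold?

This is the axiom for the Euclidean property; its first-order frame correspondent is ∀x ∀y ∀z (Rxy ∧ Rxz → Ryz).
(F1): satisfies the condition.
(F2): satisfies the condition.
(F3): fails — R10 and R10 but not R00.
(F4): fails — R01 and R00 but not R10.
Valid on: (F1), (F2).

(F1), (F2)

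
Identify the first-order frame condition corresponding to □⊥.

emptiness of R: ∀x ∀y ¬Rxy

□⊥ is valid iff no world has any successor (otherwise □⊥ fails at any world with one).
The converse is a direct semantic check.
So the correspondent is emptiness of R.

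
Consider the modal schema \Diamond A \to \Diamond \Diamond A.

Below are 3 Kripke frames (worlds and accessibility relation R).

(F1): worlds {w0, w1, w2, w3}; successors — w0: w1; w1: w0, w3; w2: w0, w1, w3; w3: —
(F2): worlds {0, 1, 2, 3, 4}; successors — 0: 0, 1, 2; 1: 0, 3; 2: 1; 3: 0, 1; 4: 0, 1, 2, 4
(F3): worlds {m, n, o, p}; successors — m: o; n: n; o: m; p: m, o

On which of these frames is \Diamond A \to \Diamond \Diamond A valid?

Frame correspondent (Sahlqvist): \forall x \forall y (xRy \to \exists w (y = w \wedge x R^2 w)) — i.e. a generalized confluence (Geach) condition.
(F1): fails — w0Rw1 but no w with w1=w and w0R²w.
(F2): fails — 1R3 but no w with 3=w and 1R²w.
(F3): fails — mRo but no w with o=w and mR²w.
Valid on no frame.

none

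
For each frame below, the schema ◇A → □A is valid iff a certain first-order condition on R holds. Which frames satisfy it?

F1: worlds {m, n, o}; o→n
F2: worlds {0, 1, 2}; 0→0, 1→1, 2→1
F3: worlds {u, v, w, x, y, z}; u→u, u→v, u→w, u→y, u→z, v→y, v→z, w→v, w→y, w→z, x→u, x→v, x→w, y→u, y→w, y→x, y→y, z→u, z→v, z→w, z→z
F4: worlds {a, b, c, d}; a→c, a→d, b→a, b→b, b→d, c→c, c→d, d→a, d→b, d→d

F1, F2

The schema corresponds to partial functionality: ∀x ∀y ∀z (Rxy ∧ Rxz → y = z).
F1: ✓.
F2: ✓.
F3: fails — u sees both u and v.
F4: fails — a sees both c and d.
Valid on: F1, F2.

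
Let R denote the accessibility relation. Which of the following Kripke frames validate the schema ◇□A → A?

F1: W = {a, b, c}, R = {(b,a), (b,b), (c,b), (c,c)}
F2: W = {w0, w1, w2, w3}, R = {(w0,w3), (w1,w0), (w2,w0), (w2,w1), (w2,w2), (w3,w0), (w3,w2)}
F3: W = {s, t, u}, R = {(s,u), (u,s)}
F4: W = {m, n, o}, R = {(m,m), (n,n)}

F3, F4

This is the axiom for symmetry; its first-order frame correspondent is ∀x ∀y (Rxy → Ryx).
F1: fails — Rba but not Rab.
F2: fails — Rw1w0 but not Rw0w1.
F3: satisfies the condition.
F4: satisfies the condition.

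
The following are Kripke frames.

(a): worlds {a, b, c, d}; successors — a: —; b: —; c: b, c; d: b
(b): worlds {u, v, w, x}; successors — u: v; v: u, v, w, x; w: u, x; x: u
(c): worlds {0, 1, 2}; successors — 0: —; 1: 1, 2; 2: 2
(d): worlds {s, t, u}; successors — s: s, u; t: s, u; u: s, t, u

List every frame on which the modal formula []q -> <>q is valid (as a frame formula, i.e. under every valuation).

(b), (d)

This is the axiom for seriality; its first-order frame correspondent is forall x exists y Rxy.
(a): fails — world a has no successor.
(b): ✓.
(c): fails — world 0 has no successor.
(d): ✓.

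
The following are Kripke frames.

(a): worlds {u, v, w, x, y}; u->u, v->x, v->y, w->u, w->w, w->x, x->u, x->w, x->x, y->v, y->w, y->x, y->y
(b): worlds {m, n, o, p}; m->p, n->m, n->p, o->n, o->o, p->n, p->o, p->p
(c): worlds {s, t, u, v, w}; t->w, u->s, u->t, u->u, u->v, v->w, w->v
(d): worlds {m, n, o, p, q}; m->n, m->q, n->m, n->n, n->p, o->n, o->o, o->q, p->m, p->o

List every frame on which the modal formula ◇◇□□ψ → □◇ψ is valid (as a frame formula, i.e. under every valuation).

This is the axiom for a generalized confluence (Geach) condition; its first-order frame correspondent is ∀x ∀y ∀z ((xR²y ∧ xRz) → ∃w (yR²w ∧ zRw)).
(a): fails — vR²u, vRy but no t with uR²t and yRt.
(b): condition met.
(c): fails — uR²s, uRs but no w* with sR²w* and sRw*.
(d): fails — mR²m, mRq but no w with mR²w and qRw.
Valid on: (b).

(b)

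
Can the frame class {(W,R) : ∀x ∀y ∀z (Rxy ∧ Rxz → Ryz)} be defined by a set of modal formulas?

This is a Sahlqvist condition; the 5 axiom ◇q → □◇q defines it.
Suppose ◇q→□◇q is valid. Take Rxy, Rxz and set V(q)={y}. Then ◇q at x, so □◇q at x, so ◇q at z, so some w with Rzw has q; w=y, i.e. Rzy. By symmetry of the argument, Ryz.

Yes, by ◇q → □◇q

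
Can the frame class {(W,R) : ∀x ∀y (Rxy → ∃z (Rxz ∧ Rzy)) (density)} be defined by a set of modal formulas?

This is a Sahlqvist condition; the C4 axiom □□r → □r defines it.
Suppose □□r→□r is valid. Take Rxy and set V(r)={w : xR²w}. Then □□r at x, so □r at x, so r at y, i.e. ∃z(Rxz∧Rzy).

Definable; □□r → □r defines it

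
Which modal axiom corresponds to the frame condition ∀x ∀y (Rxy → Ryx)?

The condition is symmetry. The B schema s → □◇s defines it.
Suppose s→□◇s is valid. Take Rxy and set V(s)={x}. Then s at x, so □◇s at x, so ◇s at y, so some z with Ryz has s; z=x, i.e. Ryx.

s → □◇s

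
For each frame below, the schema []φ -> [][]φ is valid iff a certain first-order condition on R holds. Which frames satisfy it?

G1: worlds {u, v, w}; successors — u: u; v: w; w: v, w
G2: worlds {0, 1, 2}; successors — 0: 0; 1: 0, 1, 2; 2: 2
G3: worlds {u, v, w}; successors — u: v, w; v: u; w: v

The schema corresponds to transitivity: forall x forall y forall z (Rxy & Ryz -> Rxz).
G1: fails — Rvw and Rwv but not Rvv.
G2: satisfies the condition.
G3: fails — Ruv and Rvu but not Ruu.
Valid on: G2.

G2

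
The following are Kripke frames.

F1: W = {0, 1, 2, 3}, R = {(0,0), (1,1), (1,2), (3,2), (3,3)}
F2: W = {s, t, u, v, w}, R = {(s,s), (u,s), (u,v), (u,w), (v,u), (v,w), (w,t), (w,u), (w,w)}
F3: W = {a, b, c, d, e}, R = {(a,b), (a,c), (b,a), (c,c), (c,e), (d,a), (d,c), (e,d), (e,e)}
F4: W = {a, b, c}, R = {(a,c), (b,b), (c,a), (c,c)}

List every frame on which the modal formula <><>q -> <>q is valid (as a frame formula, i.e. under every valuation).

The schema corresponds to transitivity: forall x forall y forall z (Rxy & Ryz -> Rxz).
F1: holds.
F2: fails — Ruv and Rvu but not Ruu.
F3: fails — Rdc and Rce but not Rde.
F4: fails — Rac and Rca but not Raa.

F1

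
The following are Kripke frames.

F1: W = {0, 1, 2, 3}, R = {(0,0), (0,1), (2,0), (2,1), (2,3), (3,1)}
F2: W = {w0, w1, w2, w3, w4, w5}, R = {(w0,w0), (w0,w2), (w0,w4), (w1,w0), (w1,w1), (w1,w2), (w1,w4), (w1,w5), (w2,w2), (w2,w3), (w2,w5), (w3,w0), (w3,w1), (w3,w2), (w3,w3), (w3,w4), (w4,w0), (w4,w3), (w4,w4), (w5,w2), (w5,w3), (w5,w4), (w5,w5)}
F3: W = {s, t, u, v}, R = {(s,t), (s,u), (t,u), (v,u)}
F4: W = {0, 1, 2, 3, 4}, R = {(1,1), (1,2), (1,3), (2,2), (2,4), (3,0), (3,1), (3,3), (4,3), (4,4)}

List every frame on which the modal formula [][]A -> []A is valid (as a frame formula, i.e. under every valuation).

F2, F4

Frame correspondent (Sahlqvist): forall x forall y (Rxy -> exists z (Rxz & Rzy)) — i.e. density.
F1: fails — R31 but no z with R3z and Rz1.
F2: holds.
F3: fails — Rtu but no z with Rtz and Rzu.
F4: holds.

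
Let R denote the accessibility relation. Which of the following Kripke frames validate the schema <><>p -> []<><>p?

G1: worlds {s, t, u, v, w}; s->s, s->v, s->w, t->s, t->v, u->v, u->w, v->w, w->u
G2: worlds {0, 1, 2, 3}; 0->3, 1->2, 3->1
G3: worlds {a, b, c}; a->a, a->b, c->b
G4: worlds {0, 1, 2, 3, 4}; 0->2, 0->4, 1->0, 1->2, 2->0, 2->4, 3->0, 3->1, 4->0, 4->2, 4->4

This is the axiom for a generalized confluence (Geach) condition; its first-order frame correspondent is forall x forall y forall z ((x R^2 y & xRz) -> exists w (y = w & z R^2 w)).
G1: fails — sR²s, sRv but no w* with s=w* and vR²w*.
G2: fails — 0R²1, 0R3 but no w with 1=w and 3R²w.
G3: fails — aR²a, aRb but no w with a=w and bR²w.
G4: satisfies the condition.

G4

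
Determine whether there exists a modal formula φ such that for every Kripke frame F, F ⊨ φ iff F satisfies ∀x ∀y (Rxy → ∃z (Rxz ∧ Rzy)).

The condition is density. A defining modal formula is □□p → □p.

Yes — defined by □□p → □p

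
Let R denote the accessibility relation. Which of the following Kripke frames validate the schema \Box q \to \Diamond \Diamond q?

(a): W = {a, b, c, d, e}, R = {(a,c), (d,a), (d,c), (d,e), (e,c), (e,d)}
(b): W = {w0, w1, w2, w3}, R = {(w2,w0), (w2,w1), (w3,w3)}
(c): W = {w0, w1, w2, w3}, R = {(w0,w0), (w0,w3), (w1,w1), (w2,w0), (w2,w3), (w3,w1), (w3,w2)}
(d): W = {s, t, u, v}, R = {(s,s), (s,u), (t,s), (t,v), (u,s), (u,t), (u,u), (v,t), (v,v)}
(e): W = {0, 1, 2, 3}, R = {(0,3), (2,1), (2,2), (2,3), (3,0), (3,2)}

The schema corresponds to a generalized confluence (Geach) condition: \forall x \exists w (xRw \wedge x R^2 w).
(a): fails — at a but no w with aRw and aR²w.
(b): fails — at w0 but no w with w0Rw and w0R²w.
(c): satisfies the condition.
(d): satisfies the condition.
(e): fails — at 0 but no w with 0Rw and 0R²w.
Valid on: (c), (d).

(c), (d)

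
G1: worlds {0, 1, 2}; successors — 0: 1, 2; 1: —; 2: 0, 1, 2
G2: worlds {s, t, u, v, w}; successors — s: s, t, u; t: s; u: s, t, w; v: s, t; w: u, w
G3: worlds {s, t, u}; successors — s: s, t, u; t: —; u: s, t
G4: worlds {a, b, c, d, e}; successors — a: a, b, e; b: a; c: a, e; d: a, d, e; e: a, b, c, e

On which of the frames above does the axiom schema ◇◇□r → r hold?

Frame correspondent (Sahlqvist): ∀x ∀y (xR²y → ∃w (yRw ∧ x = w)) — i.e. a generalized confluence (Geach) condition.
G1: fails — 0R²0 but no w with 0Rw and 0=w.
G2: fails — sR²w but no w* with wRw* and s=w*.
G3: fails — sR²t but no w with tRw and s=w.
G4: fails — bR²b but no w with bRw and b=w.

none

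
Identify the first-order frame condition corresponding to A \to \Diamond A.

This is frame-equivalent to □A → A (substitute ¬A for A and contrapose).
Suppose □A→A is valid. At any x set V(A)={w : Rxw}. Then □A holds at x, so A holds at x, i.e. Rxx.

Reflexivity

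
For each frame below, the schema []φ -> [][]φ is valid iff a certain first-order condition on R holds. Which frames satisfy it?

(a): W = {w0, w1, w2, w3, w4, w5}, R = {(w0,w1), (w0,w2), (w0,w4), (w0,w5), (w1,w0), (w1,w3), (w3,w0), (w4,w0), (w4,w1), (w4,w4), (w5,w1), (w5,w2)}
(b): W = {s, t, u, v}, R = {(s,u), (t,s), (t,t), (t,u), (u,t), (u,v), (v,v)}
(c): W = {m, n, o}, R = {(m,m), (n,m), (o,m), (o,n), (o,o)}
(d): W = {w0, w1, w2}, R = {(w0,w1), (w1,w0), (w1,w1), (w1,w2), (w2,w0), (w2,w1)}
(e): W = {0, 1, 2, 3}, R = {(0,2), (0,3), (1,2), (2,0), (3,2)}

(c)

Frame correspondent (Sahlqvist): forall x forall y forall z (Rxy & Ryz -> Rxz) — i.e. transitivity.
(a): fails — Rw1w0 and Rw0w4 but not Rw1w4.
(b): fails — Rut and Rts but not Rus.
(c): satisfies the condition.
(d): fails — Rw0w1 and Rw1w2 but not Rw0w2.
(e): fails — R32 and R20 but not R30.
Valid on: (c).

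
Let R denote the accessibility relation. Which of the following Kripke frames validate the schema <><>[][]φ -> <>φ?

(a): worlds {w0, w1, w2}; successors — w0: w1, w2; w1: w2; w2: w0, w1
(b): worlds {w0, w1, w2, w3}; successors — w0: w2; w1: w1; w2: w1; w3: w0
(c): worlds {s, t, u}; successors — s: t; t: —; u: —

The schema corresponds to a generalized confluence (Geach) condition: forall x forall y (x R^2 y -> exists w (y R^2 w & xRw)).
(a): fails — w1R²w1 but no w with w1R²w and w1Rw.
(b): fails — w0R²w1 but no w with w1R²w and w0Rw.
(c): holds.
Valid on: (c).

(c)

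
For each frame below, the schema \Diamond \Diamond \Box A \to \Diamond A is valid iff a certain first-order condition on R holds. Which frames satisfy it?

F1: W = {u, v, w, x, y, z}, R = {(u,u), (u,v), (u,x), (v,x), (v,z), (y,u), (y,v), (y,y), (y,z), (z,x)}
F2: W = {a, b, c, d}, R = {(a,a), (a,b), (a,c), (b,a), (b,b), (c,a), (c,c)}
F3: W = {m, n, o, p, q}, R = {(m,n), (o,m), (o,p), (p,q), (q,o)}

F2

The schema corresponds to a generalized confluence (Geach) condition: \forall x \forall y (x R^2 y \to \exists w (yRw \wedge xRw)).
F1: fails — uR²x but no t with xRt and uRt.
F2: holds.
F3: fails — oR²n but no w with nRw and oRw.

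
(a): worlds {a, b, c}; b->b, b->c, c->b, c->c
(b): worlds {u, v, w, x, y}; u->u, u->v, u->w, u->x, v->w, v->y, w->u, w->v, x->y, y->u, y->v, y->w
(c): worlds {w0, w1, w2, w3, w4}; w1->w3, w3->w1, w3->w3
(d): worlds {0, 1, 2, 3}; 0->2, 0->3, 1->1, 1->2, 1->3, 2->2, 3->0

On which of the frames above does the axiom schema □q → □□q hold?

The schema corresponds to transitivity: ∀x ∀y ∀z (Rxy ∧ Ryz → Rxz).
(a): holds.
(b): fails — Ruv and Rvy but not Ruy.
(c): fails — Rw1w3 and Rw3w1 but not Rw1w1.
(d): fails — R03 and R30 but not R00.
Valid on: (a).

(a)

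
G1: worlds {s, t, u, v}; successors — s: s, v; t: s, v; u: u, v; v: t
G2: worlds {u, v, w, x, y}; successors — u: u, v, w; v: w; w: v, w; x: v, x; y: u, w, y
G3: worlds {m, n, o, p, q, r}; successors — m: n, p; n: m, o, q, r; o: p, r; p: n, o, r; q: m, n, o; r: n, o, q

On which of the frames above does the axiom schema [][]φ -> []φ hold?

Frame correspondent (Sahlqvist): forall x forall y (Rxy -> exists z (Rxz & Rzy)) — i.e. density.
G1: fails — Rvt but no z with Rvz and Rzt.
G2: holds.
G3: fails — Rop but no z with Roz and Rzp.
Valid on: G2.

G2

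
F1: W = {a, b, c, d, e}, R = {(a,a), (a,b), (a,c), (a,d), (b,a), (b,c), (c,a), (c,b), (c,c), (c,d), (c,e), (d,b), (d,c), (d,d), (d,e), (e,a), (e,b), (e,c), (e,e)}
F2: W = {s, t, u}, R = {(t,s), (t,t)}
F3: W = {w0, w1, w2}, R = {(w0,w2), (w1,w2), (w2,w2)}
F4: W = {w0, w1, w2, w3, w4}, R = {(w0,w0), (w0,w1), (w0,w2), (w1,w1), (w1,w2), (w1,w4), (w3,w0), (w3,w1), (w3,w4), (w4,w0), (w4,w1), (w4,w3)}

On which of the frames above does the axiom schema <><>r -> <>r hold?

Frame correspondent (Sahlqvist): forall x forall y forall z (Rxy & Ryz -> Rxz) — i.e. transitivity.
F1: fails — Rec and Rcd but not Red.
F2: holds.
F3: holds.
F4: fails — Rw3w1 and Rw1w2 but not Rw3w2.

F2, F3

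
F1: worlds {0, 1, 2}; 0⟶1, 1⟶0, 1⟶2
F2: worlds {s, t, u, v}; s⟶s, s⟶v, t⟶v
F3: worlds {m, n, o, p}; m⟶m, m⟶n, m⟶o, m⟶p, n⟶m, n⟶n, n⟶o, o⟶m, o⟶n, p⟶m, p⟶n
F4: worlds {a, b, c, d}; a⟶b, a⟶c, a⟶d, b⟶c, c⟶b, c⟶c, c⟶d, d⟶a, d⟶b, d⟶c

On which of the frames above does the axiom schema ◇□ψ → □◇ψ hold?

F3, F4

This is the axiom for convergence; its first-order frame correspondent is ∀x ∀y ∀z (Rxy ∧ Rxz → ∃w (Ryw ∧ Rzw)).
F1: fails — R12 and R12 but 2 and 2 have no common successor.
F2: fails — Rss and Rsv but s and v have no common successor.
F3: ✓.
F4: ✓.
Valid on: F3, F4.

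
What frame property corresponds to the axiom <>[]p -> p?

Symmetry

This is a form of the B axiom.
It corresponds to symmetry: forall x forall y (Rxy -> Ryx).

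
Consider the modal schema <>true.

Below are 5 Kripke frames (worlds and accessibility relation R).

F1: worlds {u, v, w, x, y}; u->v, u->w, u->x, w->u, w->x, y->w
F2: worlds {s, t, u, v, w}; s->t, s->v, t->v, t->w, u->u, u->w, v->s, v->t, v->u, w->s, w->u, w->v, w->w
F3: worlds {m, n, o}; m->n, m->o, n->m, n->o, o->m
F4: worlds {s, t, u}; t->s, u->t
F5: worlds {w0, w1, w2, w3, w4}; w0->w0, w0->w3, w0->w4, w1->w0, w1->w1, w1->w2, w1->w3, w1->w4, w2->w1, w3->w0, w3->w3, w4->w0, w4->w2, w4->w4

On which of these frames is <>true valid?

The schema corresponds to seriality: forall x exists y Rxy.
F1: fails — world v has no successor.
F2: ✓.
F3: ✓.
F4: fails — world s has no successor.
F5: ✓.
Valid on: F2, F3, F5.

F2, F3, F5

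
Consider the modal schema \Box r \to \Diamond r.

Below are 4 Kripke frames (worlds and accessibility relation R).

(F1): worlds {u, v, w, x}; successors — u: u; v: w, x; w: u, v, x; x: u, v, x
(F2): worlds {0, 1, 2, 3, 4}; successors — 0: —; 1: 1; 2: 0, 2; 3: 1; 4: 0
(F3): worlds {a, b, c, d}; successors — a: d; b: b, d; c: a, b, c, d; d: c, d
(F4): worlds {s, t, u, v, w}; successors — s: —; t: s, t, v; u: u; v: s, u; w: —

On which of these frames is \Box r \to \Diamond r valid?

The schema corresponds to seriality: \forall x \exists y Rxy.
(F1): ✓.
(F2): fails — world 0 has no successor.
(F3): ✓.
(F4): fails — world s has no successor.
Valid on: (F1), (F3).

(F1), (F3)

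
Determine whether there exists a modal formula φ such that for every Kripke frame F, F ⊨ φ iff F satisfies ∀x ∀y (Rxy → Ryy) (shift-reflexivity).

This is a Sahlqvist condition; the T□ axiom □(□q → q) defines it.

Yes, by □(□q → q)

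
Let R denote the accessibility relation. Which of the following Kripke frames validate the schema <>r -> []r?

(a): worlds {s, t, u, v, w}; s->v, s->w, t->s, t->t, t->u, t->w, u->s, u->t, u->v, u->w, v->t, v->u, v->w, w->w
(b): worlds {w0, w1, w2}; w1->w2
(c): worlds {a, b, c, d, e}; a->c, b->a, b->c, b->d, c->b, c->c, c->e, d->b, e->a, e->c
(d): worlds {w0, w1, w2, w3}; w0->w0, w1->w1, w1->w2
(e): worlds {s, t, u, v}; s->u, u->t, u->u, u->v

This is the axiom for partial functionality; its first-order frame correspondent is forall x forall y forall z (Rxy & Rxz -> y = z).
(a): fails — s sees both v and w.
(b): holds.
(c): fails — b sees both a and c.
(d): fails — w1 sees both w1 and w2.
(e): fails — u sees both t and u.
Valid on: (b).

(b)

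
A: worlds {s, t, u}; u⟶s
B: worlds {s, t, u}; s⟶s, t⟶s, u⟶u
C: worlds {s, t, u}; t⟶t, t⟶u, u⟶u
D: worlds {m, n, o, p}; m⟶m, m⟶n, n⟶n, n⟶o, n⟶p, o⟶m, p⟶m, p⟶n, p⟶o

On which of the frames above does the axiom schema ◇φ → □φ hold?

The schema corresponds to partial functionality: ∀x ∀y ∀z (Rxy ∧ Rxz → y = z).
A: condition met.
B: condition met.
C: fails — t sees both t and u.
D: fails — m sees both m and n.
Valid on: A, B.

A, B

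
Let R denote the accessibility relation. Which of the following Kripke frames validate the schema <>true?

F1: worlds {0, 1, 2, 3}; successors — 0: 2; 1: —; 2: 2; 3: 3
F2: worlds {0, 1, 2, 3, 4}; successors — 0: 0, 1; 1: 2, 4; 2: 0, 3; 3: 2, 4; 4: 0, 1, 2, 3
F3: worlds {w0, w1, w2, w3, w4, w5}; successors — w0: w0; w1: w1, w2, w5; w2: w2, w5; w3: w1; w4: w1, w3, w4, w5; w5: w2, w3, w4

F2, F3

The schema corresponds to seriality: forall x exists y Rxy.
F1: fails — world 1 has no successor.
F2: condition met.
F3: condition met.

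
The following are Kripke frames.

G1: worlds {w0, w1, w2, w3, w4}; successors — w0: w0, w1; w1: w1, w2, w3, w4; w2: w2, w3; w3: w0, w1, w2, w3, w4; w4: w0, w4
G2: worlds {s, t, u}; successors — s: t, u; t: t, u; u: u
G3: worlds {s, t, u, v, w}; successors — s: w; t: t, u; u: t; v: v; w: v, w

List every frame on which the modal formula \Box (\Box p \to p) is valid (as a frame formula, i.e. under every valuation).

G1, G2

The schema corresponds to shift-reflexivity: \forall x \forall y (Rxy \to Ryy).
G1: holds.
G2: holds.
G3: fails — Rtu but not Ruu.
Valid on: G1, G2.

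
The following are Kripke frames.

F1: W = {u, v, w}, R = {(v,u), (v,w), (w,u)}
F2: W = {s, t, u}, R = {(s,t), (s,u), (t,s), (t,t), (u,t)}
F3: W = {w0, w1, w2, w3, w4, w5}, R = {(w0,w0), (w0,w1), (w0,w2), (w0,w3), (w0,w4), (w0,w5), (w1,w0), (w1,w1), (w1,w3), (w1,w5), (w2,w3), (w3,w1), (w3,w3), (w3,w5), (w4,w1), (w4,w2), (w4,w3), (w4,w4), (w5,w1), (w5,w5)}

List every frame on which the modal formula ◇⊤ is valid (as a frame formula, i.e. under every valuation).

F2, F3

Frame correspondent (Sahlqvist): ∀x ∃y Rxy — i.e. seriality.
F1: fails — world u has no successor.
F2: satisfies the condition.
F3: satisfies the condition.
Valid on: F2, F3.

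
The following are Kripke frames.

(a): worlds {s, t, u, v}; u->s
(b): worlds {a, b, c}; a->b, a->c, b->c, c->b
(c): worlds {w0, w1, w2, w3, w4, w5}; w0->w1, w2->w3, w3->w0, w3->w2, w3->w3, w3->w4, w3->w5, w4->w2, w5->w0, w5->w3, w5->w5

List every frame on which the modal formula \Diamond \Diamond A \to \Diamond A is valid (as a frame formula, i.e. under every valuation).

(a)

The schema corresponds to transitivity: \forall x \forall y \forall z (Rxy \wedge Ryz \to Rxz).
(a): condition met.
(b): fails — Rbc and Rcb but not Rbb.
(c): fails — Rw3w0 and Rw0w1 but not Rw3w1.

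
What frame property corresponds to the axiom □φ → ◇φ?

seriality: ∀x ∃y Rxy

Suppose □φ→◇φ is valid. At any x set V(φ)=W. Then □φ at x, so ◇φ at x, so x has a successor.
Conversely, any frame satisfying ∀x ∃y Rxy validates the schema.
Frame condition: ∀x ∃y Rxy.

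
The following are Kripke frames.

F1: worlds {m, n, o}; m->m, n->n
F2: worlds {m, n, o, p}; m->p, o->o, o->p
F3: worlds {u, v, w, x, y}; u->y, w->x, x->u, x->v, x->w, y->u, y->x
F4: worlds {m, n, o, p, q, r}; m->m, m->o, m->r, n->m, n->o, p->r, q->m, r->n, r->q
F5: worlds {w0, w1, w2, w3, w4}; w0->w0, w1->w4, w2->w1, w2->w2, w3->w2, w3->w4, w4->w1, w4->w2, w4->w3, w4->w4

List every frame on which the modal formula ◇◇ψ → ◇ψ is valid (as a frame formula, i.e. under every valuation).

This is the axiom for transitivity; its first-order frame correspondent is ∀x ∀y ∀z (Rxy ∧ Ryz → Rxz).
F1: holds.
F2: holds.
F3: fails — Rxw and Rwx but not Rxx.
F4: fails — Rpr and Rrn but not Rpn.
F5: fails — Rw3w2 and Rw2w1 but not Rw3w1.
Valid on: F1, F2.

F1, F2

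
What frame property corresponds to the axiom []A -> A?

reflexivity

Suppose □A→A is valid. At any x set V(A)={w : Rxw}. Then □A holds at x, so A holds at x, i.e. Rxx.
The converse is a direct semantic check.
Frame condition: forall x Rxx.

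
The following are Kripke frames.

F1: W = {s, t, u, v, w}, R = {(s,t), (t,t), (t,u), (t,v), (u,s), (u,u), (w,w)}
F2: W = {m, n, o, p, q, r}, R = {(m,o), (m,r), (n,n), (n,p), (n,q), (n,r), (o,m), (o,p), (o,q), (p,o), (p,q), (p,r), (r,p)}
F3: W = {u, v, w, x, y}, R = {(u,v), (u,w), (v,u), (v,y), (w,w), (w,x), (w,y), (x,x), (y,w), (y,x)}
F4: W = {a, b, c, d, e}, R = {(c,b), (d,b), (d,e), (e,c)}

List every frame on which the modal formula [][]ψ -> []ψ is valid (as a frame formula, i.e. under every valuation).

F1

This is the axiom for density; its first-order frame correspondent is forall x forall y (Rxy -> exists z (Rxz & Rzy)).
F1: ✓.
F2: fails — Rom but no z with Roz and Rzm.
F3: fails — Ruv but no z with Ruz and Rzv.
F4: fails — Rdb but no z with Rdz and Rzb.
Valid on: F1.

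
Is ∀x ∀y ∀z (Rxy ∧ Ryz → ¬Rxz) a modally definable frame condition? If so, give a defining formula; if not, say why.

No — not modally definable

Any modally definable frame class is closed under surjective bounded morphisms.
The 7-cycle (worlds s,t,u,v,w,x,y with s→t→u→v→w→x→y→s) is intransitive. Mapping every world to a single reflexive point • is a surjective bounded morphism; the reflexive point is not intransitive (R••∧R•• but R••).
So the class is not modally definable.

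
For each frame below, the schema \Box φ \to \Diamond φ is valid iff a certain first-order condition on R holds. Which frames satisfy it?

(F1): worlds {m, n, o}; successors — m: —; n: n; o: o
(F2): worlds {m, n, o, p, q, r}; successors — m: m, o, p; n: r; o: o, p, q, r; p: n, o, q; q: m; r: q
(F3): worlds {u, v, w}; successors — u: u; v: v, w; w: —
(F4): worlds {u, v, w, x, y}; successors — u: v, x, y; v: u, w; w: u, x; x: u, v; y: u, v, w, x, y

(F2), (F4)

This is the axiom for seriality; its first-order frame correspondent is \forall x \exists y Rxy.
(F1): fails — world m has no successor.
(F2): satisfies the condition.
(F3): fails — world w has no successor.
(F4): satisfies the condition.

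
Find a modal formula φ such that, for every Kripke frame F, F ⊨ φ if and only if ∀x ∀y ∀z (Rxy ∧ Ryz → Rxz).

□s → □□s

A defining formula is □s → □□s (the 4 axiom).
Suppose □s→□□s is valid. Take Rxy, Ryz and set V(s)={w : Rxw}. Then □s at x, so □□s at x, so □s at y, so s at z, i.e. Rxz.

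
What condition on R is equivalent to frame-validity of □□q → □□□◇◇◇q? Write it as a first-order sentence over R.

∀x ∀z (xR³z → ∃w (xR²w ∧ zR³w))

This is a Sahlqvist (Geach-type) schema ◇^0□^2q → □^3◇^3q.
Minimal-valuation argument: fix x; take any y with xR^0y and any z with xR^3z. Set V(q) to the set of worlds R-reachable from y in exactly 2 steps. Then □^2q holds at y, so the antecedent holds at x; validity forces ◇^3q at z, giving a w with zR^3w and yR^2w.
First-order correspondent: ∀x ∀z (xR³z → ∃w (xR²w ∧ zR³w)).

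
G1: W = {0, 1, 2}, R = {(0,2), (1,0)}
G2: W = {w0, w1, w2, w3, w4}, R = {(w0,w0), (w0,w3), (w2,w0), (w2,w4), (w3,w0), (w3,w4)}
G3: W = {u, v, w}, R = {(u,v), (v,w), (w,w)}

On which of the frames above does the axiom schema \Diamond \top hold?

G3

Frame correspondent (Sahlqvist): \forall x \exists y Rxy — i.e. seriality.
G1: fails — world 2 has no successor.
G2: fails — world w1 has no successor.
G3: satisfies the condition.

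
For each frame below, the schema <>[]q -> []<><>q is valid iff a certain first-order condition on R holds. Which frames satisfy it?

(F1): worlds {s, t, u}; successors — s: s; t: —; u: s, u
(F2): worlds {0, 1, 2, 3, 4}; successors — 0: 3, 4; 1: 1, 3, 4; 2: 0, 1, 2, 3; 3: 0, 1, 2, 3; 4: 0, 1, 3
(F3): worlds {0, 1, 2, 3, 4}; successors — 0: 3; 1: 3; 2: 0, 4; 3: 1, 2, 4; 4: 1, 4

The schema corresponds to a generalized confluence (Geach) condition: forall x forall y forall z ((xRy & xRz) -> exists w (yRw & z R^2 w)).
(F1): condition met.
(F2): condition met.
(F3): fails — 2R0, 2R0 but no w with 0Rw and 0R²w.
Valid on: (F1), (F2).

(F1), (F2)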